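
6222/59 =105+27/59 = 105.46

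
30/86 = 15/43= 0.35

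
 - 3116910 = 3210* (-971 ) 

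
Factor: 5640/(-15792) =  - 5/14 = - 2^( - 1)*5^1*7^( - 1) 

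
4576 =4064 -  - 512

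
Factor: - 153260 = -2^2 * 5^1 * 79^1*97^1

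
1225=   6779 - 5554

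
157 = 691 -534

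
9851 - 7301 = 2550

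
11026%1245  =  1066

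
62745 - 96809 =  - 34064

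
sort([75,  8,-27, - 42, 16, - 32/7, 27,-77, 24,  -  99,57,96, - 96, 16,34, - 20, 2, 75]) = [ -99, - 96,-77, - 42, -27, - 20,-32/7, 2,  8,  16, 16,24,27, 34, 57, 75, 75, 96 ] 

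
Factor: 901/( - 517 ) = - 11^( - 1)*17^1*47^( - 1)*53^1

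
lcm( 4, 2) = 4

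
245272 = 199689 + 45583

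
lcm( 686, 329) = 32242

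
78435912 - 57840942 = 20594970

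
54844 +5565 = 60409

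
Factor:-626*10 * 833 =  - 2^2 * 5^1*7^2*17^1 * 313^1 =-5214580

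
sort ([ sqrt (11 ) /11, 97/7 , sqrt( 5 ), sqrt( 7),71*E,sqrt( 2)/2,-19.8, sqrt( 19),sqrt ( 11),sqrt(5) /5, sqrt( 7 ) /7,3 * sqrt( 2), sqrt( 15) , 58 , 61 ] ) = [ - 19.8,sqrt( 11)/11, sqrt ( 7 ) /7,sqrt (5 )/5,sqrt (2)/2, sqrt (5 ),  sqrt( 7 ),sqrt ( 11), sqrt(15),3*sqrt(2),sqrt( 19),97/7,58,61,71*E ] 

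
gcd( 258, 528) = 6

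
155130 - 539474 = -384344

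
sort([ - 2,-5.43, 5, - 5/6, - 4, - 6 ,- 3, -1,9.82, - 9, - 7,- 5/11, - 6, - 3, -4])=[ - 9, - 7,  -  6, - 6, - 5.43, - 4, - 4 ,-3, - 3, - 2, - 1, - 5/6 , - 5/11 , 5,  9.82] 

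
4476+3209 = 7685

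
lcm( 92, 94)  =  4324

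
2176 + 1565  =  3741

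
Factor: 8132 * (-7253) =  - 58981396=-2^2*19^1 *107^1*7253^1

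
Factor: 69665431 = 11^1*6333221^1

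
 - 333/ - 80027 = 333/80027 = 0.00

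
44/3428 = 11/857 = 0.01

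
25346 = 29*874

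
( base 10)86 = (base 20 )46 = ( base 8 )126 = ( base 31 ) 2O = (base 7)152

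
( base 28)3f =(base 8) 143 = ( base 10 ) 99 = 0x63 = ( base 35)2t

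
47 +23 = 70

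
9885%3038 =771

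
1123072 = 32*35096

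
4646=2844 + 1802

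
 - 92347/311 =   -  92347/311 = - 296.94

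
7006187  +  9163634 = 16169821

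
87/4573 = 87/4573 = 0.02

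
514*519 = 266766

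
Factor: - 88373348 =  - 2^2 * 7^1*47^1 * 67153^1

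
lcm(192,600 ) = 4800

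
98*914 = 89572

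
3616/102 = 35 +23/51 =35.45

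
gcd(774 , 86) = 86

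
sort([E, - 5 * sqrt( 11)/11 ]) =[ - 5*sqrt ( 11)/11, E ]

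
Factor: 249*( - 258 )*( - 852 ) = 2^3*3^3*43^1 * 71^1*83^1 = 54734184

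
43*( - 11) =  - 473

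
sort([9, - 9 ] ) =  [  -  9,9]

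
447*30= 13410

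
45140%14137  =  2729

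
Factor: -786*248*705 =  - 2^4  *  3^2*5^1*31^1*47^1*131^1 = -137424240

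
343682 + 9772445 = 10116127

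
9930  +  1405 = 11335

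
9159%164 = 139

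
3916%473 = 132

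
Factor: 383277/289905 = 5^(-1 )*7^( -1)*11^(- 1)*509^1 = 509/385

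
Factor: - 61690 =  - 2^1*5^1*31^1*199^1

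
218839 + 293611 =512450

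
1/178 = 1/178 = 0.01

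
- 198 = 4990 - 5188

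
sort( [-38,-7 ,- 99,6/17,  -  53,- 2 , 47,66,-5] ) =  [  -  99, - 53 , -38, - 7, - 5 , -2 , 6/17, 47,66 ] 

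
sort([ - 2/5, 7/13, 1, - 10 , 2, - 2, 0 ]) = [  -  10, - 2 , - 2/5, 0, 7/13, 1, 2 ] 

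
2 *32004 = 64008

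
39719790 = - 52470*(-757) 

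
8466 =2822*3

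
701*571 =400271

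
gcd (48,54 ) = 6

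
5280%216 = 96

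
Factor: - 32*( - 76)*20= 2^9*5^1*19^1 = 48640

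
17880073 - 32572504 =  - 14692431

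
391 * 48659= 19025669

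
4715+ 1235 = 5950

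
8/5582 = 4/2791 = 0.00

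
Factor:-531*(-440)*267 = 62381880 = 2^3*3^3*5^1*11^1*59^1 * 89^1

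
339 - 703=-364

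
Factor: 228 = 2^2*3^1*19^1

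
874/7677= 874/7677 = 0.11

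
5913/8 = 739 + 1/8 =739.12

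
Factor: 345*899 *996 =308914380 = 2^2*3^2*5^1 * 23^1  *  29^1*31^1*83^1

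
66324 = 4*16581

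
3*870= 2610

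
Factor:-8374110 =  - 2^1 * 3^1*5^1*279137^1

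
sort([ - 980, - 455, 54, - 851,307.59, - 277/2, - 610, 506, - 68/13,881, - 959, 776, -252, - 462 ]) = [ - 980, - 959,-851, - 610,-462,-455, - 252, - 277/2, - 68/13, 54,307.59, 506, 776 , 881]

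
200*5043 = 1008600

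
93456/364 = 23364/91 = 256.75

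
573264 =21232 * 27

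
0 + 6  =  6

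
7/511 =1/73 = 0.01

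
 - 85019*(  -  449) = 38173531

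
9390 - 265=9125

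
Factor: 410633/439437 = 3^( - 1) *29^( - 1)*283^1*1451^1*5051^( - 1) 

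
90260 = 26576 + 63684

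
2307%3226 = 2307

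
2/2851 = 2/2851 =0.00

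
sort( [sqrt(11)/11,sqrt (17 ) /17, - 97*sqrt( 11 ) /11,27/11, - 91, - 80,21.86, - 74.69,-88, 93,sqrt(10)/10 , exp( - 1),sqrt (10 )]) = [ - 91,- 88,-80, - 74.69, - 97 * sqrt(11 ) /11,sqrt ( 17) /17,sqrt ( 11)/11,sqrt(10)/10,exp ( - 1 ),27/11,  sqrt(10),21.86,93 ] 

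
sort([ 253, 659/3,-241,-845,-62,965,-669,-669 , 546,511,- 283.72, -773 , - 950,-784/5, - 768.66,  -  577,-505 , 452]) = [ - 950,-845 , - 773 , - 768.66, - 669, - 669,-577, - 505,  -  283.72,  -  241,-784/5, - 62 , 659/3, 253,452,511,546,965 ]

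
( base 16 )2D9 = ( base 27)100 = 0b1011011001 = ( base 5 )10404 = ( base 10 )729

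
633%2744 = 633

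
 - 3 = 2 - 5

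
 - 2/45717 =- 2/45717 = - 0.00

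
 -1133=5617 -6750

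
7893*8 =63144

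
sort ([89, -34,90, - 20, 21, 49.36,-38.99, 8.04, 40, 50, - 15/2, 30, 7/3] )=[-38.99, - 34,- 20,- 15/2, 7/3,8.04, 21, 30,40,  49.36, 50 , 89, 90 ]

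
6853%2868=1117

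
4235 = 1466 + 2769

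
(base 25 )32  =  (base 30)2H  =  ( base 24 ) 35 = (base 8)115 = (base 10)77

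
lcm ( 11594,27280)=463760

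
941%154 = 17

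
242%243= 242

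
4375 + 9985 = 14360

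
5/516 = 5/516 = 0.01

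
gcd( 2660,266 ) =266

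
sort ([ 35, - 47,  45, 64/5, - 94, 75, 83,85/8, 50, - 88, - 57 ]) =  [-94, - 88, - 57, - 47, 85/8, 64/5, 35,45,50, 75, 83]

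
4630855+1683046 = 6313901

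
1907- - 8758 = 10665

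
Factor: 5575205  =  5^1*59^1  *  18899^1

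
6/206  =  3/103 = 0.03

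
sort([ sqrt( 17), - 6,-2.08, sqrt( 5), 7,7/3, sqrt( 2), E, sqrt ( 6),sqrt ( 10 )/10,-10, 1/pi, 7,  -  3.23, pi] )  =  [ - 10,  -  6, - 3.23, - 2.08, sqrt(10 )/10, 1/pi,sqrt( 2), sqrt( 5), 7/3, sqrt( 6), E,pi,sqrt ( 17 ),7, 7]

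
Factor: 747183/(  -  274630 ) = - 2^(  -  1)*3^1*5^(  -  1 )*29^( - 1 ) * 263^1 = -789/290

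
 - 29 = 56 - 85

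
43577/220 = 198 + 17/220 = 198.08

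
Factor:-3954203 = - 11^1*61^1 * 71^1 * 83^1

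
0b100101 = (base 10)37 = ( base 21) 1g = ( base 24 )1d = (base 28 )19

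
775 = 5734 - 4959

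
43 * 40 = 1720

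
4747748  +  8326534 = 13074282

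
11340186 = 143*79302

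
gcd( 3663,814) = 407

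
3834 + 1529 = 5363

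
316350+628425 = 944775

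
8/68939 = 8/68939= 0.00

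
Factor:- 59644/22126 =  - 2^1 * 23^(- 1)*31^1 = -  62/23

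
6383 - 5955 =428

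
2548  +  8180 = 10728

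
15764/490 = 1126/35= 32.17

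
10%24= 10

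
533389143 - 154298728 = 379090415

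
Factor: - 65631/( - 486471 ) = 131/971 = 131^1*971^ ( - 1 )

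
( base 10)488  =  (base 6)2132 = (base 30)g8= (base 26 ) ik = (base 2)111101000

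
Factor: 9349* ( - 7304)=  - 68285096  =  -  2^3*11^1*83^1*9349^1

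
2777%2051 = 726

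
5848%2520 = 808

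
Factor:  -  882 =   -  2^1*3^2 * 7^2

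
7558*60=453480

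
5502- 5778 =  - 276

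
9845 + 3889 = 13734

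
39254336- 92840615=- 53586279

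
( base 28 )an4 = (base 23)g11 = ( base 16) 2128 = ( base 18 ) 183a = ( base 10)8488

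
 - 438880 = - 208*2110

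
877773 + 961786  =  1839559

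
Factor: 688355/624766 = 2^( - 1)*5^1 * 31^1*4441^1*312383^ ( - 1)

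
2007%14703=2007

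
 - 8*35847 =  - 286776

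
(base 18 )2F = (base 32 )1J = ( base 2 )110011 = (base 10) 51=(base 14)39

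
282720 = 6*47120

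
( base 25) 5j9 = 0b111000011001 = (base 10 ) 3609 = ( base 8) 7031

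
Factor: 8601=3^1*47^1*61^1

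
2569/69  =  37 + 16/69  =  37.23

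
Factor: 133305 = 3^1 * 5^1*8887^1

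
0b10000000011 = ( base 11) 854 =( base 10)1027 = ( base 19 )2g1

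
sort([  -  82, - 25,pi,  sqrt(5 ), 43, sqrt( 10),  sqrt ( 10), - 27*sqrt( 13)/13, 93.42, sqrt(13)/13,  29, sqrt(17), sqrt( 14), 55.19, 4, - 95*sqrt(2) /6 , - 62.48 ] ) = [ - 82, -62.48, -25, -95 * sqrt(2 ) /6,- 27 * sqrt( 13) /13, sqrt(13) /13, sqrt(5),  pi,sqrt(10), sqrt( 10 ), sqrt (14),4,  sqrt(17), 29 , 43, 55.19,93.42] 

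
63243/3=21081 = 21081.00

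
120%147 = 120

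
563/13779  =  563/13779  =  0.04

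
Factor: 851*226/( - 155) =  - 192326/155 = -2^1*5^( - 1)*23^1*31^ ( - 1) *37^1*113^1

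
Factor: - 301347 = -3^3*11161^1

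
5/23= 5/23 = 0.22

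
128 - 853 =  - 725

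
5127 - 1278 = 3849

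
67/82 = 67/82 = 0.82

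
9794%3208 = 170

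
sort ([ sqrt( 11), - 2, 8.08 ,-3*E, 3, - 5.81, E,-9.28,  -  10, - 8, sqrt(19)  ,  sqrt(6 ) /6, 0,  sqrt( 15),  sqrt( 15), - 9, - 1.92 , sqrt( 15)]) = [ - 10,- 9.28, - 9, - 3*E,- 8, - 5.81, - 2, - 1.92 , 0, sqrt(6)/6,E,  3,sqrt(11), sqrt(15),  sqrt( 15), sqrt(15 ) , sqrt( 19 ) , 8.08]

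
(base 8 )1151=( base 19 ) 1D9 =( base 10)617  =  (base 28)M1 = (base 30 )kh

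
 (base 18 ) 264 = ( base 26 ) 136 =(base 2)1011111000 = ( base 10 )760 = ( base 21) 1F4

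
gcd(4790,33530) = 4790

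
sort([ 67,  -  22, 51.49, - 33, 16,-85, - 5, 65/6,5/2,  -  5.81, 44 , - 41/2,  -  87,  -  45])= [  -  87 , - 85 ,-45,-33, - 22, - 41/2 , - 5.81, - 5, 5/2,65/6,  16, 44,  51.49,67 ] 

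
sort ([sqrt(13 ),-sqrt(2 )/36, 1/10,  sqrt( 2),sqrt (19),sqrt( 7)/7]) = [-sqrt( 2)/36,1/10,sqrt( 7) /7, sqrt( 2 ),sqrt( 13 ),sqrt( 19 ) ] 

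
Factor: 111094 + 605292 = 2^1*11^1*32563^1 = 716386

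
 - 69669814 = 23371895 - 93041709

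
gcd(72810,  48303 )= 9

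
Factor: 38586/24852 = 59/38 = 2^( - 1)*19^( -1 ) * 59^1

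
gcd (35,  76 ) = 1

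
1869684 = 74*25266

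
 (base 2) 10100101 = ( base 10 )165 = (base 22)7B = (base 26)69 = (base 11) 140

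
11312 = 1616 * 7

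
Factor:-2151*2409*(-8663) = 3^3*11^1 * 73^1* 239^1*8663^1 = 44889578217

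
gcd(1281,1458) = 3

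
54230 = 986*55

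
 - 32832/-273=10944/91 = 120.26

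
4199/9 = 4199/9 = 466.56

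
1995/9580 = 399/1916 = 0.21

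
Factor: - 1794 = - 2^1*3^1*13^1*23^1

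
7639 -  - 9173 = 16812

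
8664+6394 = 15058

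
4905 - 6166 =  - 1261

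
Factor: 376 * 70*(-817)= - 21503440 = -2^4* 5^1*7^1*19^1*43^1*47^1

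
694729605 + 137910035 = 832639640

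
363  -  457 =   -  94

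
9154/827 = 11 + 57/827 = 11.07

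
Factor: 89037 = 3^2*13^1*761^1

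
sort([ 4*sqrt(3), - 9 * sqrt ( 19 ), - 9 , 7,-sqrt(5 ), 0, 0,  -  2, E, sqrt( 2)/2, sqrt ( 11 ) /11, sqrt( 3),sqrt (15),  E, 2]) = [ - 9*sqrt( 19), - 9, - sqrt( 5), - 2,  0,0 , sqrt( 11 ) /11, sqrt ( 2)/2 , sqrt ( 3), 2,  E , E,sqrt( 15), 4*sqrt ( 3),7 ]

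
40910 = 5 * 8182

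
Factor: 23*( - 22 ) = - 2^1*11^1*23^1 = - 506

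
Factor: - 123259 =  - 123259^1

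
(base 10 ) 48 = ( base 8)60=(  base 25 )1n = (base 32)1G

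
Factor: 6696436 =2^2*17^1*19^1*71^1 *73^1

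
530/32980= 53/3298= 0.02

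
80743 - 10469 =70274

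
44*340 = 14960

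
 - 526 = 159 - 685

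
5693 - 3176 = 2517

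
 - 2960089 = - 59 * 50171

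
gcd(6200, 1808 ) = 8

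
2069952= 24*86248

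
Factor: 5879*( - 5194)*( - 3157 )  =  2^1*7^3 * 11^1 * 41^1*53^1*5879^1=96400655582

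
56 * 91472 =5122432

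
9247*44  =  406868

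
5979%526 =193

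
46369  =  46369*1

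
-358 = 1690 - 2048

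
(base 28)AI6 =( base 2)10000010011110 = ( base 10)8350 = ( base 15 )271a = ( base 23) fi1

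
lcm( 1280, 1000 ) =32000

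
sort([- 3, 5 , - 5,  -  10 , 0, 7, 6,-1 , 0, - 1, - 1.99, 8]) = [ - 10, - 5, - 3,  -  1.99, - 1, - 1,0,0, 5, 6,7, 8] 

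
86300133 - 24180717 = 62119416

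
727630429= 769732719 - 42102290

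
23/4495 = 23/4495= 0.01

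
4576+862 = 5438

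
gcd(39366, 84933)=9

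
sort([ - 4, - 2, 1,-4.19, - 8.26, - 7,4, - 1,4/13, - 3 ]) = [  -  8.26,  -  7,  -  4.19, - 4, -3, - 2 , - 1,4/13,1,4]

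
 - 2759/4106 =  - 1  +  1347/4106 = -0.67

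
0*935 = 0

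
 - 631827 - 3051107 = -3682934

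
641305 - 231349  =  409956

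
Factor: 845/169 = 5 = 5^1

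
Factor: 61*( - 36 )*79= - 173484 =- 2^2*3^2*61^1*79^1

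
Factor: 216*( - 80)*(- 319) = 2^7*3^3*5^1*11^1*29^1 = 5512320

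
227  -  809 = -582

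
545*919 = 500855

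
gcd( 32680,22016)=344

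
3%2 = 1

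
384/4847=384/4847  =  0.08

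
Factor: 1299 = 3^1*433^1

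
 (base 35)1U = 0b1000001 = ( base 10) 65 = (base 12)55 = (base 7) 122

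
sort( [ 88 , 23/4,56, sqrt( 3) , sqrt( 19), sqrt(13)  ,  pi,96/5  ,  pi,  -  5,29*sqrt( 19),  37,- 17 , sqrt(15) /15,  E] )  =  [ - 17 ,- 5,sqrt(15 )/15,sqrt (3 ),E,pi,pi, sqrt(13),sqrt (19 ), 23/4, 96/5,37, 56,88 , 29*sqrt (19)] 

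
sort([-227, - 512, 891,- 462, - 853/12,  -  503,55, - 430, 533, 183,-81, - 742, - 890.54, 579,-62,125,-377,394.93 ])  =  [ - 890.54, - 742, - 512,  -  503 , - 462, - 430 , - 377,-227, - 81, - 853/12 ,  -  62,55,125, 183, 394.93, 533,579, 891 ]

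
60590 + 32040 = 92630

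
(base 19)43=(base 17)4b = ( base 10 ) 79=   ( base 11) 72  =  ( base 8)117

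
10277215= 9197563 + 1079652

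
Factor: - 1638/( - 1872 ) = 2^( - 3)* 7^1 = 7/8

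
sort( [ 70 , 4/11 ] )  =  [4/11, 70 ] 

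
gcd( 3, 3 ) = 3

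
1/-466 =-1 + 465/466 = - 0.00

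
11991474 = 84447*142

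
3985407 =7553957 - 3568550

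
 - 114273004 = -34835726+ - 79437278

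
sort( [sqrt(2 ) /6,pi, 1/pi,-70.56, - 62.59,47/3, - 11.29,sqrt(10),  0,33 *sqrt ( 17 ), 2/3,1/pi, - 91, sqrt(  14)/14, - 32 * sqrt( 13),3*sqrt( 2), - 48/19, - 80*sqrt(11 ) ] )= [ - 80*sqrt (11 ),- 32*sqrt( 13), - 91, - 70.56, - 62.59, - 11.29, - 48/19, 0,sqrt( 2 ) /6 , sqrt(14 )/14,  1/pi,1/pi, 2/3, pi, sqrt(10),3 * sqrt(2) , 47/3,  33*sqrt (17 ) ]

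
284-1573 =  - 1289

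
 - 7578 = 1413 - 8991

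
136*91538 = 12449168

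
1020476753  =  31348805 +989127948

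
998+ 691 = 1689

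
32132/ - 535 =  - 61 + 503/535= - 60.06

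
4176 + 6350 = 10526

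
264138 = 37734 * 7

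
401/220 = 401/220 = 1.82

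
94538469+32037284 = 126575753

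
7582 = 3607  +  3975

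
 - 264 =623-887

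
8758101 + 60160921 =68919022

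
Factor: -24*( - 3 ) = 72 = 2^3*3^2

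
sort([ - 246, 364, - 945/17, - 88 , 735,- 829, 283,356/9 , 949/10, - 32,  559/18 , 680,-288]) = [ - 829 ,-288, - 246, - 88, - 945/17, - 32, 559/18, 356/9, 949/10, 283,364,680,735]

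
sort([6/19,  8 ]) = [6/19, 8] 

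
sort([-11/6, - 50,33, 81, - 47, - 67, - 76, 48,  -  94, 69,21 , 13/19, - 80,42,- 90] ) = [-94, - 90, - 80,  -  76,-67, - 50, - 47  , - 11/6,13/19,21, 33, 42,48 , 69, 81] 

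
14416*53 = 764048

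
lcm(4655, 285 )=13965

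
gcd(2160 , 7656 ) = 24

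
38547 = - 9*( -4283) 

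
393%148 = 97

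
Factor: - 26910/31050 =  - 3^( - 1 )*  5^(-1)*13^1 = - 13/15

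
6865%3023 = 819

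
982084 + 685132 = 1667216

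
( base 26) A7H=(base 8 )15457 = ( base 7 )26201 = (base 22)E87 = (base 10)6959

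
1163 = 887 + 276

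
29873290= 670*44587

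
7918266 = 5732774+2185492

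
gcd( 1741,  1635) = 1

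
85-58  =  27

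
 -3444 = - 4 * 861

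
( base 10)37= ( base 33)14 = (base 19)1I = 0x25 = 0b100101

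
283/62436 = 283/62436= 0.00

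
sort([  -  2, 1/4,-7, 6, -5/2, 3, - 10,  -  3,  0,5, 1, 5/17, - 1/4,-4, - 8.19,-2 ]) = [ -10, -8.19, - 7,-4,-3, - 5/2, - 2 , - 2,-1/4, 0,1/4,5/17,1,3, 5,6] 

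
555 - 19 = 536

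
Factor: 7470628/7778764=1867657/1944691  =  7^( - 1)*11^1* 31^1*5477^1*277813^( - 1) 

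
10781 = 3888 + 6893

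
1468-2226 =-758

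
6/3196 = 3/1598 =0.00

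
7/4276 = 7/4276 = 0.00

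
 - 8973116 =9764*( - 919)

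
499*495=247005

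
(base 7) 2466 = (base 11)776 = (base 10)930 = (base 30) 110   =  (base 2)1110100010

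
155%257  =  155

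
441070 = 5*88214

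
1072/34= 536/17 = 31.53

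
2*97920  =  195840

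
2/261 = 2/261 =0.01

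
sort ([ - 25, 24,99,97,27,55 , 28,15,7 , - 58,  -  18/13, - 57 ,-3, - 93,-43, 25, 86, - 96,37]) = [-96,  -  93, - 58, - 57, - 43, - 25,-3, - 18/13, 7,15, 24, 25, 27, 28,37,55, 86, 97,99]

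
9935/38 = 261 + 17/38= 261.45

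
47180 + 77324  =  124504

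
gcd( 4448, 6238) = 2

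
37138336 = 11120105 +26018231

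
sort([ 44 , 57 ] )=[ 44,57]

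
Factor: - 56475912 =  -  2^3*3^1*37^1*63599^1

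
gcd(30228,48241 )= 1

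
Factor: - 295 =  -5^1*59^1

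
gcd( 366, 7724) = 2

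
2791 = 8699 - 5908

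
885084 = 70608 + 814476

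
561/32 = 17 +17/32  =  17.53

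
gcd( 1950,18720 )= 390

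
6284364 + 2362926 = 8647290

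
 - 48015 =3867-51882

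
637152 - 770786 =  - 133634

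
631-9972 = -9341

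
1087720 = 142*7660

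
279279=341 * 819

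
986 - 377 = 609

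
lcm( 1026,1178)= 31806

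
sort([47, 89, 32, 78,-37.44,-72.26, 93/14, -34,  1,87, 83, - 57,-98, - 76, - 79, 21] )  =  [ - 98, - 79,-76,  -  72.26, - 57, - 37.44,-34, 1, 93/14,21, 32,47,78, 83,  87,89]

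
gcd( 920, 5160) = 40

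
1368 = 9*152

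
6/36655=6/36655 = 0.00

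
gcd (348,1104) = 12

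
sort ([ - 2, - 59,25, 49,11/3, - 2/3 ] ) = [ - 59, - 2,-2/3,11/3,25, 49 ]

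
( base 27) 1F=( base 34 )18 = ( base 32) 1a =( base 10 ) 42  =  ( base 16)2A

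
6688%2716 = 1256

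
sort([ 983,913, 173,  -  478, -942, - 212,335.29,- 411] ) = [ - 942, -478, - 411, - 212,173, 335.29,913, 983] 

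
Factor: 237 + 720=3^1 *11^1*29^1 = 957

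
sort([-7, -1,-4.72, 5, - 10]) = [- 10, - 7,- 4.72, - 1, 5] 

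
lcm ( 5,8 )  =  40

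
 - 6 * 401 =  - 2406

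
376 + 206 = 582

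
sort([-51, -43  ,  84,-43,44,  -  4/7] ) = [ - 51, - 43, - 43,- 4/7, 44, 84]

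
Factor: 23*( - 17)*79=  - 17^1 * 23^1*79^1 = -30889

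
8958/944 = 4479/472  =  9.49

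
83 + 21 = 104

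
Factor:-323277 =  - 3^1*197^1*547^1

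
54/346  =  27/173= 0.16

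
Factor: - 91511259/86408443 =- 3^1 * 7^1*  11^( -1)*41^( - 2 )*4673^( - 1)*4357679^1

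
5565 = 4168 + 1397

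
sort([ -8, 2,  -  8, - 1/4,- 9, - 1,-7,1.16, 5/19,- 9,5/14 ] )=[ - 9,-9, - 8,  -  8,  -  7, - 1, - 1/4, 5/19,  5/14,  1.16, 2 ] 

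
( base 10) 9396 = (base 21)1069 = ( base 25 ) F0L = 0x24b4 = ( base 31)9o3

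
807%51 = 42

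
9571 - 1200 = 8371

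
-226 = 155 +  - 381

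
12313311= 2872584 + 9440727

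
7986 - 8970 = -984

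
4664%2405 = 2259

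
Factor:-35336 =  - 2^3 * 7^1*631^1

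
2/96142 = 1/48071=0.00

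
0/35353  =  0 = 0.00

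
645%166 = 147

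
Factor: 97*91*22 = 194194=2^1*7^1*11^1*13^1*97^1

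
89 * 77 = 6853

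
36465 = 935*39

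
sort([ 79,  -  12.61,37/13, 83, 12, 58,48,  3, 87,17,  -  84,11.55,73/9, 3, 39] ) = [ - 84, - 12.61,37/13,3, 3, 73/9,  11.55,  12, 17,39, 48,58, 79,83,  87]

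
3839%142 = 5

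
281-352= - 71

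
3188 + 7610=10798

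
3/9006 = 1/3002=0.00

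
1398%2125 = 1398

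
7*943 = 6601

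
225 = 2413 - 2188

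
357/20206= 357/20206  =  0.02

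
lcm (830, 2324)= 11620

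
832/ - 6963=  - 832/6963  =  -  0.12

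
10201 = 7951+2250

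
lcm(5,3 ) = 15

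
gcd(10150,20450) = 50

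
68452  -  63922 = 4530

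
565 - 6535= - 5970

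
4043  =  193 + 3850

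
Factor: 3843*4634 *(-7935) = - 2^1*3^3*5^1*7^2*23^2* 61^1*331^1 = -141310145970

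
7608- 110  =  7498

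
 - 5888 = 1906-7794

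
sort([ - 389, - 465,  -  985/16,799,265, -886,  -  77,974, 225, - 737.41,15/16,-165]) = [ - 886, - 737.41, - 465, - 389, - 165,  -  77, -985/16, 15/16,225 , 265 , 799,974]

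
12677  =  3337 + 9340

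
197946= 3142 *63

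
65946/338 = 195+18/169 = 195.11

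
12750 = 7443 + 5307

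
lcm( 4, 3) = 12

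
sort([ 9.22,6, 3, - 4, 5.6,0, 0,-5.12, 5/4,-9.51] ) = [ - 9.51, - 5.12 , - 4,  0,  0,  5/4,3,  5.6, 6,  9.22] 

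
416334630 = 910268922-493934292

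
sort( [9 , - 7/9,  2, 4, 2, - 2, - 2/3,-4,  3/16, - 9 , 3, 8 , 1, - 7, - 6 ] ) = [-9, - 7,  -  6,  -  4, -2, - 7/9, - 2/3,  3/16,1,2, 2, 3,  4, 8, 9] 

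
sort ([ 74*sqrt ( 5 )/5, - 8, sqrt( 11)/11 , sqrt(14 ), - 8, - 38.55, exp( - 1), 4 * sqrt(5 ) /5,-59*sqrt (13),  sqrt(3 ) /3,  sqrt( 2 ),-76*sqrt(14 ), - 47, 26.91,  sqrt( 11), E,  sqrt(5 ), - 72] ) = [ - 76*sqrt (14), - 59 * sqrt ( 13), - 72, - 47, - 38.55,  -  8, - 8,sqrt(11)/11,exp( - 1 ) , sqrt(3)/3, sqrt(2), 4 * sqrt( 5) /5 , sqrt(5), E,sqrt( 11 ) , sqrt(14 ) , 26.91,74*sqrt (5 ) /5]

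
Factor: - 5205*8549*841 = -3^1*5^1*29^2*83^1*103^1 * 347^1  =  -37422435345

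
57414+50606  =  108020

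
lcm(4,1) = 4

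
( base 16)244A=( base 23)HCL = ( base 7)36041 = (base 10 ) 9290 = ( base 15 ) 2b45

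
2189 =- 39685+41874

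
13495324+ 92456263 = 105951587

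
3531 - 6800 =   -  3269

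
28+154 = 182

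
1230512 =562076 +668436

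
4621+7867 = 12488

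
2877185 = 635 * 4531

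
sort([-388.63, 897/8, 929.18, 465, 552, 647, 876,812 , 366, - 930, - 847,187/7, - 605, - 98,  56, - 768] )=[ - 930,-847,-768 , - 605,  -  388.63, - 98, 187/7, 56,897/8,366, 465  ,  552,647,812, 876, 929.18 ] 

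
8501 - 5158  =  3343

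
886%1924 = 886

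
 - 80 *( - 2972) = 237760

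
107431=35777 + 71654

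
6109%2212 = 1685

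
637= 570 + 67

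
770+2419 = 3189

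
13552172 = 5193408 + 8358764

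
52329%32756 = 19573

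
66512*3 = 199536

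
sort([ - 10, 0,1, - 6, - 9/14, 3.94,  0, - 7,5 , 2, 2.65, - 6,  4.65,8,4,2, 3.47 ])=[ - 10 , - 7, - 6, - 6, - 9/14 , 0, 0,  1,2,2, 2.65, 3.47,3.94,4 , 4.65 , 5, 8 ]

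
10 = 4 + 6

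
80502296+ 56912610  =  137414906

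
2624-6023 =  - 3399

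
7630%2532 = 34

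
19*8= 152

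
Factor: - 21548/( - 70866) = 2^1 * 3^ ( - 2 )* 31^( - 1)*127^(  -  1) * 5387^1 = 10774/35433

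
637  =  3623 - 2986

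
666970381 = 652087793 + 14882588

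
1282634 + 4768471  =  6051105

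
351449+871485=1222934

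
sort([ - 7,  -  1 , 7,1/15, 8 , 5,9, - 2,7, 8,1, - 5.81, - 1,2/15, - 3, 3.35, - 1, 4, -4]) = [ - 7, - 5.81 , - 4, - 3, - 2, - 1, - 1,- 1,1/15, 2/15,1,3.35,4, 5, 7,7,  8,8, 9]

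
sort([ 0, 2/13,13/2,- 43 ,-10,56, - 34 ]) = [ - 43, - 34, - 10, 0,2/13, 13/2, 56] 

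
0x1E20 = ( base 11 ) 5881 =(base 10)7712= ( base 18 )15E8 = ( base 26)bag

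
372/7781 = 12/251 = 0.05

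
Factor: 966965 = 5^1*193393^1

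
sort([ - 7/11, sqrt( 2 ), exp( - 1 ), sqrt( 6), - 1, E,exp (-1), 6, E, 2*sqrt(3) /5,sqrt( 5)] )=[ - 1 ,-7/11,exp( - 1 ),exp( - 1 ), 2*sqrt( 3 )/5, sqrt( 2), sqrt( 5), sqrt(6), E, E, 6]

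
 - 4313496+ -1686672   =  -6000168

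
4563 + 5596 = 10159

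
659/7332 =659/7332 = 0.09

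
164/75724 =41/18931 = 0.00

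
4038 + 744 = 4782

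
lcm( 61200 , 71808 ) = 5385600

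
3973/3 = 1324 + 1/3=1324.33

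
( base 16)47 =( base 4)1013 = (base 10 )71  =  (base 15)4b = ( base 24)2N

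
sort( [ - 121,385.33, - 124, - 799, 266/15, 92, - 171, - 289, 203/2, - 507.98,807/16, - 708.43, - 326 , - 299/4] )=[- 799, - 708.43, - 507.98,-326, - 289 , - 171, - 124, - 121, - 299/4,266/15,807/16, 92, 203/2, 385.33] 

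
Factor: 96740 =2^2*5^1 * 7^1*691^1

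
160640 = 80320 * 2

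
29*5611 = 162719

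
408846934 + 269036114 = 677883048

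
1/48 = 1/48  =  0.02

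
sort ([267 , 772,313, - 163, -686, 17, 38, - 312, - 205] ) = [  -  686,-312, - 205, - 163 , 17,38,267 , 313, 772]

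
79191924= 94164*841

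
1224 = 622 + 602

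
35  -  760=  - 725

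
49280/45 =9856/9 = 1095.11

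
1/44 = 1/44 = 0.02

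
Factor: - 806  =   - 2^1 * 13^1*31^1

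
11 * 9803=107833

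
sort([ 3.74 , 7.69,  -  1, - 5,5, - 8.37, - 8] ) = [ - 8.37,-8, - 5, - 1,3.74,5,7.69] 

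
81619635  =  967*84405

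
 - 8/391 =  - 1 + 383/391 = - 0.02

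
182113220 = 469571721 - 287458501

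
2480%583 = 148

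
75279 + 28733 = 104012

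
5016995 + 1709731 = 6726726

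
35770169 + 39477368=75247537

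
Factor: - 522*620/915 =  - 2^3*3^1 * 29^1* 31^1 * 61^( -1 ) = -21576/61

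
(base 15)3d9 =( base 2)1101101111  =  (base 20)23J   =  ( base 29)119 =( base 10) 879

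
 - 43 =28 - 71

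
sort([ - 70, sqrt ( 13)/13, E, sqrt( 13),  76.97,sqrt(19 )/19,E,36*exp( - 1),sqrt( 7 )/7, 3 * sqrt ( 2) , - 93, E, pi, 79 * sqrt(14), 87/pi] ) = [ - 93, - 70,sqrt(19 ) /19,sqrt (13)/13,sqrt(7)/7, E,E , E,pi,sqrt(13),3 * sqrt( 2 ),36 * exp( - 1 ),87/pi,76.97,79*sqrt(14) ] 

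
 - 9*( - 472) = 4248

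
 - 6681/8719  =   -1  +  2038/8719 = - 0.77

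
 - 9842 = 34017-43859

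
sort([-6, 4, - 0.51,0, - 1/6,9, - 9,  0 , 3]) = [ - 9, - 6, - 0.51, - 1/6,0, 0, 3, 4,9]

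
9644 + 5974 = 15618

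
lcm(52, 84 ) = 1092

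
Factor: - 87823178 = -2^1*281^1 * 156269^1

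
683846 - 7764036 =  - 7080190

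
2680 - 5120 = -2440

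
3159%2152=1007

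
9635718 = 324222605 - 314586887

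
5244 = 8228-2984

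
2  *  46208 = 92416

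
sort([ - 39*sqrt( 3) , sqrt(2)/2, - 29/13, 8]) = [ - 39*sqrt( 3),-29/13, sqrt(2)/2, 8] 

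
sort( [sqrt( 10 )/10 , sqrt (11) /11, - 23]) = [-23, sqrt(11) /11, sqrt(10)/10] 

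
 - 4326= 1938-6264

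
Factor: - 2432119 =  -  2432119^1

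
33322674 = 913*36498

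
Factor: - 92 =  - 2^2 * 23^1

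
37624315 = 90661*415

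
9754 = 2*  4877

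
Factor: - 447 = -3^1*149^1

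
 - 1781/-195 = 137/15=9.13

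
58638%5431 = 4328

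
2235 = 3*745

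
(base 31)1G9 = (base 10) 1466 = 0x5BA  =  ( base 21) 36h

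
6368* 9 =57312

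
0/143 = 0 = 0.00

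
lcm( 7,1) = 7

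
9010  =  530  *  17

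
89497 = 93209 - 3712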